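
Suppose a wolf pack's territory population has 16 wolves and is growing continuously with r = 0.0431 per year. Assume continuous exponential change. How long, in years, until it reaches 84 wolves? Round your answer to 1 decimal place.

84 = 16 · e^(0.0431·t)
t = ln(84/16) / 0.0431 = ln(5.25) / 0.0431 = 1.65823 / 0.0431

t ≈ 38.5 years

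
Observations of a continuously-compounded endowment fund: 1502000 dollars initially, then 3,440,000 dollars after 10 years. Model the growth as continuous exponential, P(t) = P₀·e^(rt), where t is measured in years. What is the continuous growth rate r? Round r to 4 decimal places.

3440000 = 1502000 · e^(r·10)
e^(10r) = 3440000/1502000 = 2.29028
r = ln(2.29028) / 10 = 0.82867 / 10

r ≈ 0.0829 per year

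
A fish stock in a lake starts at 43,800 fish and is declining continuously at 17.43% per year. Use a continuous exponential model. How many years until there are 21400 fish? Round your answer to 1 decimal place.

21400 = 43800 · e^(-0.1743·t)
t = ln(21400/43800) / -0.1743 = ln(0.48858) / -0.1743 = -0.71624 / -0.1743

t ≈ 4.1 years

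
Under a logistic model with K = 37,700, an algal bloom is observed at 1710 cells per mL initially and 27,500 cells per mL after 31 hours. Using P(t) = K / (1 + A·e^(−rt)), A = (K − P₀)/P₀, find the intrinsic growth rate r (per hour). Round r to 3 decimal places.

r ≈ 0.130 per hour

A = (37700 − 1710)/1710 = 21.04678
27500 = 37700/(1 + 21.04678·e^(−r·31)) → e^(−31r) = (1.37091 − 1)/21.04678 = 0.017623
r = −ln(0.017623)/31 = 4.03855/31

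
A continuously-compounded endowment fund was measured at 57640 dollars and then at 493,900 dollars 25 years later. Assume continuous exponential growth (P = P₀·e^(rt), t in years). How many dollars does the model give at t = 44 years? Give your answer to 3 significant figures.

r = ln(493900/57640) / 25 ≈ 0.085925 per year
P(44) = 57640 · e^(0.085925·44) = 57640 · 43.84605 ≈ 2527286.44

≈ 2,530,000 dollars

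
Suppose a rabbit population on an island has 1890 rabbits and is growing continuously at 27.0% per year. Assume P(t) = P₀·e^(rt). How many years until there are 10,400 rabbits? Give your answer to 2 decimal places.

t ≈ 6.32 years

10400 = 1890 · e^(0.27·t)
t = ln(10400/1890) / 0.27 = ln(5.50265) / 0.27 = 1.70523 / 0.27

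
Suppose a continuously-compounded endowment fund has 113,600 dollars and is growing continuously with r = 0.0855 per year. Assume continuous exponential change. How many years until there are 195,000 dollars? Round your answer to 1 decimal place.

t ≈ 6.3 years

195000 = 113600 · e^(0.0855·t)
t = ln(195000/113600) / 0.0855 = ln(1.71655) / 0.0855 = 0.54032 / 0.0855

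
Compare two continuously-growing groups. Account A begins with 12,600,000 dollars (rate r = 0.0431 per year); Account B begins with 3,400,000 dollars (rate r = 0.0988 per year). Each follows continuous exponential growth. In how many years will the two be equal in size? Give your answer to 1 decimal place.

t ≈ 23.5 years

12600000·e^(0.0431t) = 3400000·e^(0.0988t)
12600000/3400000 = e^((0.0988 − 0.0431)t) → ln(3.70588) = 0.0557·t
t = 1.30992 / 0.0557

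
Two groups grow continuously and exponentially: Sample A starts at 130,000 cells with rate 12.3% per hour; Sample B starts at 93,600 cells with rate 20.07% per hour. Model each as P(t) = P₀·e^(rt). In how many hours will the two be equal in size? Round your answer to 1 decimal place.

t ≈ 4.2 hours

130000·e^(0.123t) = 93600·e^(0.2007t)
130000/93600 = e^((0.2007 − 0.123)t) → ln(1.38889) = 0.0777·t
t = 0.3285 / 0.0777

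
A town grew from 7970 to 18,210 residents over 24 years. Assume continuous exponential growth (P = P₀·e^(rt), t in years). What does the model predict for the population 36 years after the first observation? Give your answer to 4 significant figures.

r = ln(18210/7970) / 24 ≈ 0.034429 per year
P(36) = 7970 · e^(0.034429·36) = 7970 · 3.45364 ≈ 27525.53

≈ 27,530 residents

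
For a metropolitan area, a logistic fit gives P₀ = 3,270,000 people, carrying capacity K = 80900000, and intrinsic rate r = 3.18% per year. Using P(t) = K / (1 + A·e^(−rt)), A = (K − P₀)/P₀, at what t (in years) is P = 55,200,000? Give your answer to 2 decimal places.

A = (80900000 − 3270000)/3270000 = 23.74006
55200000 = 80900000/(1 + 23.74006·e^(−0.0318t)) → 1 + 23.74006·e^(−0.0318t) = 1.46558
e^(−0.0318t) = 0.019612 → t = ln(50.99033)/0.0318 = 3.93164/0.0318

t ≈ 123.64 years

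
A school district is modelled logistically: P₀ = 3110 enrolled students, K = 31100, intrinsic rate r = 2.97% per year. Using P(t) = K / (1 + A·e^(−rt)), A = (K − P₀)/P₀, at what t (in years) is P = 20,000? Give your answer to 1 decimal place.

t ≈ 93.8 years

A = (31100 − 3110)/3110 = 9
20000 = 31100/(1 + 9·e^(−0.0297t)) → 1 + 9·e^(−0.0297t) = 1.555
e^(−0.0297t) = 0.061667 → t = ln(16.21622)/0.0297 = 2.78601/0.0297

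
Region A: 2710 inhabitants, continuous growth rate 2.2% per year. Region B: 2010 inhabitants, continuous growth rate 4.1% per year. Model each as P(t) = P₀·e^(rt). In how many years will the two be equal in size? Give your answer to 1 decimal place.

t ≈ 15.7 years

2710·e^(0.022t) = 2010·e^(0.041t)
2710/2010 = e^((0.041 − 0.022)t) → ln(1.34826) = 0.019·t
t = 0.29881 / 0.019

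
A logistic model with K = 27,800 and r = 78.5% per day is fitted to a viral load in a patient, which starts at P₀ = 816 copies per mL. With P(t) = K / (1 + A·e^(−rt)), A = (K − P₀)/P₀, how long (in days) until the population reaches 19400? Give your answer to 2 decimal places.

t ≈ 5.52 days

A = (27800 − 816)/816 = 33.06863
19400 = 27800/(1 + 33.06863·e^(−0.785t)) → 1 + 33.06863·e^(−0.785t) = 1.43299
e^(−0.785t) = 0.013094 → t = ln(76.37278)/0.785 = 4.33563/0.785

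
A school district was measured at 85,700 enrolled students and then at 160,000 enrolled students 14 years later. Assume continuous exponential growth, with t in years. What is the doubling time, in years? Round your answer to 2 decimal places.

r = ln(160000/85700) / 14 = ln(1.86698) / 14 ≈ 0.044594 per year
doubling time = ln 2 / |r| = 0.69315 / 0.044594

doubling time ≈ 15.54 years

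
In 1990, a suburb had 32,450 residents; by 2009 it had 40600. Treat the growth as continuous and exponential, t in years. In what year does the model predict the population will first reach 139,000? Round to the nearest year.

year 2113

r = ln(40600/32450) / 19 = 0.22407/19 ≈ 0.011793 per year
t = ln(139000/32450) / r = 1.45477/0.011793 ≈ 123.36 years after 1990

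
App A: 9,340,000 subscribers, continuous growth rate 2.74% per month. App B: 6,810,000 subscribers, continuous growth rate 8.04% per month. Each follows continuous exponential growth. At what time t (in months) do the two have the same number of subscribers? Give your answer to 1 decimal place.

t ≈ 6.0 months

9340000·e^(0.0274t) = 6810000·e^(0.0804t)
9340000/6810000 = e^((0.0804 − 0.0274)t) → ln(1.37151) = 0.053·t
t = 0.31591 / 0.053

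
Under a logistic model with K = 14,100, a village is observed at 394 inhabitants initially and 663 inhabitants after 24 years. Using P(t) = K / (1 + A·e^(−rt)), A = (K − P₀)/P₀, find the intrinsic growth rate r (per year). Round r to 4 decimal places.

A = (14100 − 394)/394 = 34.7868
663 = 14100/(1 + 34.7868·e^(−r·24)) → e^(−24r) = (21.26697 − 1)/34.7868 = 0.582605
r = −ln(0.582605)/24 = 0.54025/24

r ≈ 0.0225 per year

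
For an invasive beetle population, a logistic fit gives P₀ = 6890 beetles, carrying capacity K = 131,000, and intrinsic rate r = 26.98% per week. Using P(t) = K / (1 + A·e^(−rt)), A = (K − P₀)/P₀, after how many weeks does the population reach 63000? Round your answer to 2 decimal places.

A = (131000 − 6890)/6890 = 18.01306
63000 = 131000/(1 + 18.01306·e^(−0.2698t)) → 1 + 18.01306·e^(−0.2698t) = 2.07937
e^(−0.2698t) = 0.059921 → t = ln(16.68857)/0.2698 = 2.81472/0.2698

t ≈ 10.43 weeks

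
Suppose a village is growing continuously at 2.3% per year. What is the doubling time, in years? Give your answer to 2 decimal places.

doubling time = ln(2) / |r| = 0.69315 / 0.023

doubling time ≈ 30.14 years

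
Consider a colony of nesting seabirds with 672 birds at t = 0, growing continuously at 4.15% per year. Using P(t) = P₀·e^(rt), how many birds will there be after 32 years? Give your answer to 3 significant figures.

≈ 2,540 birds

P(32) = 672 · e^(0.0415·32) = 672 · e^(1.328)
= 672 · 3.77349 ≈ 2535.78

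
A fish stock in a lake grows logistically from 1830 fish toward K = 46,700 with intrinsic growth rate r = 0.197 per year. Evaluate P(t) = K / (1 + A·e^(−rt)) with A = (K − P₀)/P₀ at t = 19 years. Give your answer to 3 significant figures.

A = (46700 − 1830)/1830 = 24.51913
P(19) = 46700 / (1 + 24.51913·e^(−0.197·19)) = 46700 / (1 + 24.51913·0.023683)
= 46700 / 1.58069 ≈ 29544.15

≈ 29,500 fish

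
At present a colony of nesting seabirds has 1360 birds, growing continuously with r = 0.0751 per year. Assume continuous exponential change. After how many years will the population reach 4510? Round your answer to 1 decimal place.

4510 = 1360 · e^(0.0751·t)
t = ln(4510/1360) / 0.0751 = ln(3.31618) / 0.0751 = 1.19881 / 0.0751

t ≈ 16.0 years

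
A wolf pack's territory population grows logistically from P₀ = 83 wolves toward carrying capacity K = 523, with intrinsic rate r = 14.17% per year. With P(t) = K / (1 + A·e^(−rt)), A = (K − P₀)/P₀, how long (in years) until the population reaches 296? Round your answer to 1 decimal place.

t ≈ 13.6 years

A = (523 − 83)/83 = 5.3012
296 = 523/(1 + 5.3012·e^(−0.1417t)) → 1 + 5.3012·e^(−0.1417t) = 1.76689
e^(−0.1417t) = 0.144664 → t = ln(6.91258)/0.1417 = 1.93334/0.1417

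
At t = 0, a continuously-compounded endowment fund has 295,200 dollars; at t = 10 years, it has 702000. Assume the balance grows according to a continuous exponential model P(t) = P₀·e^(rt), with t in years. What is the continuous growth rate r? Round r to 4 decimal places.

r ≈ 0.0866 per year

702000 = 295200 · e^(r·10)
e^(10r) = 702000/295200 = 2.37805
r = ln(2.37805) / 10 = 0.86628 / 10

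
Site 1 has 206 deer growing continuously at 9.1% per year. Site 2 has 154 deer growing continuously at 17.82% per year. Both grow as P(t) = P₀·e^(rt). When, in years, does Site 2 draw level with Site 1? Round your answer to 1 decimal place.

206·e^(0.091t) = 154·e^(0.1782t)
206/154 = e^((0.1782 − 0.091)t) → ln(1.33766) = 0.0872·t
t = 0.29092 / 0.0872

t ≈ 3.3 years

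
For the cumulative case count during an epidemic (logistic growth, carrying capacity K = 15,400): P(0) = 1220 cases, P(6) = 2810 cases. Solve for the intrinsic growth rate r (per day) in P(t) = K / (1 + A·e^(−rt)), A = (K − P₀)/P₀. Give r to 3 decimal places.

r ≈ 0.159 per day

A = (15400 − 1220)/1220 = 11.62295
2810 = 15400/(1 + 11.62295·e^(−r·6)) → e^(−6r) = (5.48043 − 1)/11.62295 = 0.385481
r = −ln(0.385481)/6 = 0.95326/6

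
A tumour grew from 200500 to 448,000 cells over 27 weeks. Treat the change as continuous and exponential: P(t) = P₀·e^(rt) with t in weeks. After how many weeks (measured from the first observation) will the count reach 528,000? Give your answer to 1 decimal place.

t ≈ 32.5 weeks

r = ln(448000/200500) / 27 ≈ 0.029777 per week
t = ln(528000/200500) / r = 0.96828 / 0.029777 ≈ 32.518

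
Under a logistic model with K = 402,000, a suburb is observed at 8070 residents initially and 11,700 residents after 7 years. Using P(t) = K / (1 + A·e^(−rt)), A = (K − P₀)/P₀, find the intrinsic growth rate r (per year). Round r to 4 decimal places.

r ≈ 0.0544 per year

A = (402000 − 8070)/8070 = 48.81413
11700 = 402000/(1 + 48.81413·e^(−r·7)) → e^(−7r) = (34.35897 − 1)/48.81413 = 0.683388
r = −ln(0.683388)/7 = 0.38069/7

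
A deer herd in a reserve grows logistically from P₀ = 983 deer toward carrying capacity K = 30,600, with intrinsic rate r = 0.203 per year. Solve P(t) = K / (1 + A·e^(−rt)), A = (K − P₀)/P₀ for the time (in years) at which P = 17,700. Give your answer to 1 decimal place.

t ≈ 18.3 years

A = (30600 − 983)/983 = 30.1292
17700 = 30600/(1 + 30.1292·e^(−0.203t)) → 1 + 30.1292·e^(−0.203t) = 1.72881
e^(−0.203t) = 0.02419 → t = ln(41.34006)/0.203 = 3.72183/0.203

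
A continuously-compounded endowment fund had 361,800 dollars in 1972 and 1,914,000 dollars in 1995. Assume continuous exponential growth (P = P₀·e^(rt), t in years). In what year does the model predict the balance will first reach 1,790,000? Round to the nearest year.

year 1994

r = ln(1914000/361800) / 23 = 1.66586/23 ≈ 0.072429 per year
t = ln(1790000/361800) / r = 1.59888/0.072429 ≈ 22.08 years after 1972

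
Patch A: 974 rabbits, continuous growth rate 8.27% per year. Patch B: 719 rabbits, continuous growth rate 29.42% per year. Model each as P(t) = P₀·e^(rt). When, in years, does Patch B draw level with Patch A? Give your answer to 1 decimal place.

t ≈ 1.4 years

974·e^(0.0827t) = 719·e^(0.2942t)
974/719 = e^((0.2942 − 0.0827)t) → ln(1.35466) = 0.2115·t
t = 0.30355 / 0.2115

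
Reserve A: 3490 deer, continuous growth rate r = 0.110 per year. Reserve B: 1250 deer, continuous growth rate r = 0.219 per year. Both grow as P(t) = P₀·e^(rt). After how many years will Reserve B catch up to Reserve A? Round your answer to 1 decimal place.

t ≈ 9.4 years

3490·e^(0.11t) = 1250·e^(0.219t)
3490/1250 = e^((0.219 − 0.11)t) → ln(2.792) = 0.109·t
t = 1.02676 / 0.109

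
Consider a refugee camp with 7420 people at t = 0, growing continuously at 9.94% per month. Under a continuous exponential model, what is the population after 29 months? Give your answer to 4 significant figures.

P(29) = 7420 · e^(0.0994·29) = 7420 · e^(2.8826)
= 7420 · 17.86065 ≈ 132526.03

≈ 132,500 people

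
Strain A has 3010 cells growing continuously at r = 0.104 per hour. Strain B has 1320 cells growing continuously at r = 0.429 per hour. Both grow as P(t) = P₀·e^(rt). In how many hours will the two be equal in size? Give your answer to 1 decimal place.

t ≈ 2.5 hours

3010·e^(0.104t) = 1320·e^(0.429t)
3010/1320 = e^((0.429 − 0.104)t) → ln(2.2803) = 0.325·t
t = 0.82431 / 0.325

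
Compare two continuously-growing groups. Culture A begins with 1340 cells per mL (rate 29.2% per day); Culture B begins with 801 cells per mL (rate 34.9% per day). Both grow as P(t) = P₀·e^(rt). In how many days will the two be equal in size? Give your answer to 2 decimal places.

t ≈ 9.03 days

1340·e^(0.292t) = 801·e^(0.349t)
1340/801 = e^((0.349 − 0.292)t) → ln(1.67291) = 0.057·t
t = 0.51456 / 0.057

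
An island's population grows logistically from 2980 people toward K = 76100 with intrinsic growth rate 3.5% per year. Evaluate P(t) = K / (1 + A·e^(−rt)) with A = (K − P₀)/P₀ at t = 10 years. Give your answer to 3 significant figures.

≈ 4,160 people

A = (76100 − 2980)/2980 = 24.53691
P(10) = 76100 / (1 + 24.53691·e^(−0.035·10)) = 76100 / (1 + 24.53691·0.704688)
= 76100 / 18.29087 ≈ 4160.55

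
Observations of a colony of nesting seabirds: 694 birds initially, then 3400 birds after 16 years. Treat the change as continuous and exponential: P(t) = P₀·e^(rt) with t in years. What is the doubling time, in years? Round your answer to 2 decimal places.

r = ln(3400/694) / 16 = ln(4.89914) / 16 ≈ 0.099316 per year
doubling time = ln 2 / |r| = 0.69315 / 0.099316

doubling time ≈ 6.98 years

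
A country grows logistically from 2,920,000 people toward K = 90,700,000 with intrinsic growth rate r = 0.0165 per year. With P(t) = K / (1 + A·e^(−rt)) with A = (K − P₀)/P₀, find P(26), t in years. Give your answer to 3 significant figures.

≈ 4,410,000 people

A = (90700000 − 2920000)/2920000 = 30.06164
P(26) = 90700000 / (1 + 30.06164·e^(−0.0165·26)) = 90700000 / (1 + 30.06164·0.65116)
= 90700000 / 20.57494 ≈ 4408275.77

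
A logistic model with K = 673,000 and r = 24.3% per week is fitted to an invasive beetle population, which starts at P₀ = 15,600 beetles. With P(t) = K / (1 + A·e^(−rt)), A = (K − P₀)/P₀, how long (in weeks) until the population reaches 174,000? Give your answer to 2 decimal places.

t ≈ 11.06 weeks

A = (673000 − 15600)/15600 = 42.14103
174000 = 673000/(1 + 42.14103·e^(−0.243t)) → 1 + 42.14103·e^(−0.243t) = 3.86782
e^(−0.243t) = 0.068053 → t = ln(14.69447)/0.243 = 2.68747/0.243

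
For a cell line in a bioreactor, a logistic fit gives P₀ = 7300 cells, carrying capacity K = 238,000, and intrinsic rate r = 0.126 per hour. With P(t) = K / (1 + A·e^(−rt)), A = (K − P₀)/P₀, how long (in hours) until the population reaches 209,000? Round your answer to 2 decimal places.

A = (238000 − 7300)/7300 = 31.60274
209000 = 238000/(1 + 31.60274·e^(−0.126t)) → 1 + 31.60274·e^(−0.126t) = 1.13876
e^(−0.126t) = 0.004391 → t = ln(227.75768)/0.126 = 5.42828/0.126

t ≈ 43.08 hours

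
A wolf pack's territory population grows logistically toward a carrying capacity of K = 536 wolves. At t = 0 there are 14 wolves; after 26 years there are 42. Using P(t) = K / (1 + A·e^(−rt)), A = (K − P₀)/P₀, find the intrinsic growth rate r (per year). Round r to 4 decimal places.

A = (536 − 14)/14 = 37.28571
42 = 536/(1 + 37.28571·e^(−r·26)) → e^(−26r) = (12.7619 − 1)/37.28571 = 0.315453
r = −ln(0.315453)/26 = 1.15374/26

r ≈ 0.0444 per year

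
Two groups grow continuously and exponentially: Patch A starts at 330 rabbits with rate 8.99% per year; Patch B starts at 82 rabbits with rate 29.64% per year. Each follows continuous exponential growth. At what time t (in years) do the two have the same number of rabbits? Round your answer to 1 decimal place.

t ≈ 6.7 years

330·e^(0.0899t) = 82·e^(0.2964t)
330/82 = e^((0.2964 − 0.0899)t) → ln(4.02439) = 0.2065·t
t = 1.39237 / 0.2065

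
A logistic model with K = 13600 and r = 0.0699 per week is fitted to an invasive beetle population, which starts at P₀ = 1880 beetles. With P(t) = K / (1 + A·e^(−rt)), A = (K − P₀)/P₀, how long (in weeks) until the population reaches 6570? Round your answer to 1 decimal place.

A = (13600 − 1880)/1880 = 6.23404
6570 = 13600/(1 + 6.23404·e^(−0.0699t)) → 1 + 6.23404·e^(−0.0699t) = 2.07002
e^(−0.0699t) = 0.171641 → t = ln(5.82613)/0.0699 = 1.76235/0.0699

t ≈ 25.2 weeks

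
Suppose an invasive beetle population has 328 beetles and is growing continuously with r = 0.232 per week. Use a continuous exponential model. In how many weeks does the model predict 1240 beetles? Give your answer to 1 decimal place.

1240 = 328 · e^(0.232·t)
t = ln(1240/328) / 0.232 = ln(3.78049) / 0.232 = 1.32985 / 0.232

t ≈ 5.7 weeks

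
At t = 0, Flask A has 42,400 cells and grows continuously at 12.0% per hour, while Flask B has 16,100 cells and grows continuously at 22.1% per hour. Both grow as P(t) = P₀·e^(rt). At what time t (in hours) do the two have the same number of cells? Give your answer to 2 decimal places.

42400·e^(0.12t) = 16100·e^(0.221t)
42400/16100 = e^((0.221 − 0.12)t) → ln(2.63354) = 0.101·t
t = 0.96833 / 0.101

t ≈ 9.59 hours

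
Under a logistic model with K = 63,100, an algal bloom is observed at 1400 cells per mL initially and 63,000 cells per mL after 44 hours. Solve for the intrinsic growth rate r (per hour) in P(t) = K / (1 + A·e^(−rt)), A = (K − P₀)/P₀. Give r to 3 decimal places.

A = (63100 − 1400)/1400 = 44.07143
63000 = 63100/(1 + 44.07143·e^(−r·44)) → e^(−44r) = (1.00159 − 1)/44.07143 = 0.000036
r = −ln(0.000036)/44 = 10.23153/44

r ≈ 0.233 per hour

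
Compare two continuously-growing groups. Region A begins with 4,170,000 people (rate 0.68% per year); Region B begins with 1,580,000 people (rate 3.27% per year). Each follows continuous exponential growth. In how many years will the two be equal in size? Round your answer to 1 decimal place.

t ≈ 37.5 years

4170000·e^(0.0068t) = 1580000·e^(0.0327t)
4170000/1580000 = e^((0.0327 − 0.0068)t) → ln(2.63924) = 0.0259·t
t = 0.97049 / 0.0259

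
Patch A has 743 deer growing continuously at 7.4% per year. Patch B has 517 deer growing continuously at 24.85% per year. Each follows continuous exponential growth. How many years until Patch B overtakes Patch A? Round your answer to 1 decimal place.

743·e^(0.074t) = 517·e^(0.2485t)
743/517 = e^((0.2485 − 0.074)t) → ln(1.43714) = 0.1745·t
t = 0.36265 / 0.1745

t ≈ 2.1 years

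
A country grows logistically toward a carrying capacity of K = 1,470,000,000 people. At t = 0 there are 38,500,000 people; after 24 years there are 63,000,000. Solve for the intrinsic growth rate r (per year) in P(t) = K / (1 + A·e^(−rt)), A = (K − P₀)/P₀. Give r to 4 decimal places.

A = (1470000000 − 38500000)/38500000 = 37.18182
63000000 = 1470000000/(1 + 37.18182·e^(−r·24)) → e^(−24r) = (23.33333 − 1)/37.18182 = 0.600652
r = −ln(0.600652)/24 = 0.50974/24

r ≈ 0.0212 per year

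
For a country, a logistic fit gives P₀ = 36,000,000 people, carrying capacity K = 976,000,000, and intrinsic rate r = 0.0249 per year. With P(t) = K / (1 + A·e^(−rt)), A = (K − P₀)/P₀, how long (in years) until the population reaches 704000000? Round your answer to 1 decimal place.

t ≈ 169.2 years

A = (976000000 − 36000000)/36000000 = 26.11111
704000000 = 976000000/(1 + 26.11111·e^(−0.0249t)) → 1 + 26.11111·e^(−0.0249t) = 1.38636
e^(−0.0249t) = 0.014797 → t = ln(67.5817)/0.0249 = 4.21334/0.0249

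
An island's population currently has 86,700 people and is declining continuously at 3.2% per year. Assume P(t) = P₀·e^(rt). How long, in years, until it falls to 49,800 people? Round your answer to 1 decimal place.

49800 = 86700 · e^(-0.032·t)
t = ln(49800/86700) / -0.032 = ln(0.57439) / -0.032 = -0.55444 / -0.032

t ≈ 17.3 years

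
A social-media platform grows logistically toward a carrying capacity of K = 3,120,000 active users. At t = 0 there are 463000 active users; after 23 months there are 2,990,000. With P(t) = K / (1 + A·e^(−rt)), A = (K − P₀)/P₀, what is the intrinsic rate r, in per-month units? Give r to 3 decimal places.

r ≈ 0.212 per month

A = (3120000 − 463000)/463000 = 5.73866
2990000 = 3120000/(1 + 5.73866·e^(−r·23)) → e^(−23r) = (1.04348 − 1)/5.73866 = 0.007576
r = −ln(0.007576)/23 = 4.88272/23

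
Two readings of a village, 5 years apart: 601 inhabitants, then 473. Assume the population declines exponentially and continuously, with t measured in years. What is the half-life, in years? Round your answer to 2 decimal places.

half-life ≈ 14.47 years

r = ln(473/601) / 5 = ln(0.78702) / 5 ≈ -0.0479 per year
half-life = ln 2 / |r| = 0.69315 / 0.0479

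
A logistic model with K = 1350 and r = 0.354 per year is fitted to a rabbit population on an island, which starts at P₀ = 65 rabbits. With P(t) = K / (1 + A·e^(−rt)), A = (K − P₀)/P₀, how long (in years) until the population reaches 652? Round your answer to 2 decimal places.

A = (1350 − 65)/65 = 19.76923
652 = 1350/(1 + 19.76923·e^(−0.354t)) → 1 + 19.76923·e^(−0.354t) = 2.07055
e^(−0.354t) = 0.054152 → t = ln(18.46639)/0.354 = 2.91595/0.354

t ≈ 8.24 years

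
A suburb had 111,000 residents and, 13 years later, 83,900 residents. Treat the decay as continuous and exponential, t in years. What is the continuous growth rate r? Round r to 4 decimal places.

r ≈ -0.0215 per year

83900 = 111000 · e^(r·13)
e^(13r) = 83900/111000 = 0.75586
r = ln(0.75586) / 13 = -0.2799 / 13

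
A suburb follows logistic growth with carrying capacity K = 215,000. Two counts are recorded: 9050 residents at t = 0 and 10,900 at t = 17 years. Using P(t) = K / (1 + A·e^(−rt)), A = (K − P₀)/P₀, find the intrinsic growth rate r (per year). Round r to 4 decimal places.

r ≈ 0.0115 per year

A = (215000 − 9050)/9050 = 22.75691
10900 = 215000/(1 + 22.75691·e^(−r·17)) → e^(−17r) = (19.72477 − 1)/22.75691 = 0.822817
r = −ln(0.822817)/17 = 0.19502/17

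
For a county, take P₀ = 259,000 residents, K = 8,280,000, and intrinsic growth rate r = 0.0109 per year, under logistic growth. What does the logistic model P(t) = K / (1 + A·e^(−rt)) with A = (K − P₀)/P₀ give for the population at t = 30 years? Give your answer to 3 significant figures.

A = (8280000 − 259000)/259000 = 30.96911
P(30) = 8280000 / (1 + 30.96911·e^(−0.0109·30)) = 8280000 / (1 + 30.96911·0.721084)
= 8280000 / 23.33132 ≈ 354887.72

≈ 355,000 residents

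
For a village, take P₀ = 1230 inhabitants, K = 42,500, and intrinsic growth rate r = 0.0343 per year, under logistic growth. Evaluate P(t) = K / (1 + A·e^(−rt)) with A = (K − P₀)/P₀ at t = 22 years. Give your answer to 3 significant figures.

≈ 2,530 inhabitants

A = (42500 − 1230)/1230 = 33.55285
P(22) = 42500 / (1 + 33.55285·e^(−0.0343·22)) = 42500 / (1 + 33.55285·0.470199)
= 42500 / 16.7765 ≈ 2533.31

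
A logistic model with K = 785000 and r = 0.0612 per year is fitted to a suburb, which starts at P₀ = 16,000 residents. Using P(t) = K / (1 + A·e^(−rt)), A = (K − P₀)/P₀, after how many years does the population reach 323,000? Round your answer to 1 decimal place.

A = (785000 − 16000)/16000 = 48.0625
323000 = 785000/(1 + 48.0625·e^(−0.0612t)) → 1 + 48.0625·e^(−0.0612t) = 2.43034
e^(−0.0612t) = 0.02976 → t = ln(33.60214)/0.0612 = 3.51459/0.0612

t ≈ 57.4 years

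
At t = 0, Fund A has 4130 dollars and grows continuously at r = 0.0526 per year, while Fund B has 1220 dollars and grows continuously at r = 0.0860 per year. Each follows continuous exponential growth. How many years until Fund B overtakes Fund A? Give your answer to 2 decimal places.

4130·e^(0.0526t) = 1220·e^(0.086t)
4130/1220 = e^((0.086 − 0.0526)t) → ln(3.38525) = 0.0334·t
t = 1.21943 / 0.0334

t ≈ 36.51 years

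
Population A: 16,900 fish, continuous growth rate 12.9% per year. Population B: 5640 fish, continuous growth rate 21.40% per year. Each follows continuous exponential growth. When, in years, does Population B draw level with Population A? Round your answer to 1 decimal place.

16900·e^(0.129t) = 5640·e^(0.214t)
16900/5640 = e^((0.214 − 0.129)t) → ln(2.99645) = 0.085·t
t = 1.09743 / 0.085

t ≈ 12.9 years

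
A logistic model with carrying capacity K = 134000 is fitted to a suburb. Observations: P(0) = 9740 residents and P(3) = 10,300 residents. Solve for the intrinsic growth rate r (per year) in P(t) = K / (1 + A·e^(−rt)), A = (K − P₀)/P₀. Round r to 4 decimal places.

r ≈ 0.0201 per year

A = (134000 − 9740)/9740 = 12.7577
10300 = 134000/(1 + 12.7577·e^(−r·3)) → e^(−3r) = (13.00971 − 1)/12.7577 = 0.941369
r = −ln(0.941369)/3 = 0.06042/3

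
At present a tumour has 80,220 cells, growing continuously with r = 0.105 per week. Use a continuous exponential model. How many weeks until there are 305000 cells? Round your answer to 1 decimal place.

t ≈ 12.7 weeks

305000 = 80220 · e^(0.105·t)
t = ln(305000/80220) / 0.105 = ln(3.80204) / 0.105 = 1.33554 / 0.105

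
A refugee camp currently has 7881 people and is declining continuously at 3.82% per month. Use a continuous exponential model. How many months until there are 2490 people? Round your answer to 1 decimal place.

t ≈ 30.2 months

2490 = 7881 · e^(-0.0382·t)
t = ln(2490/7881) / -0.0382 = ln(0.31595) / -0.0382 = -1.15217 / -0.0382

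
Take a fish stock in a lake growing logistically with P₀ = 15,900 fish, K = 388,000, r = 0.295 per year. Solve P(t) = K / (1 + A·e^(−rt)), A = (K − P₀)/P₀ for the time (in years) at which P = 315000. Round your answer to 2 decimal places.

t ≈ 15.64 years

A = (388000 − 15900)/15900 = 23.40252
315000 = 388000/(1 + 23.40252·e^(−0.295t)) → 1 + 23.40252·e^(−0.295t) = 1.23175
e^(−0.295t) = 0.009903 → t = ln(100.98346)/0.295 = 4.61496/0.295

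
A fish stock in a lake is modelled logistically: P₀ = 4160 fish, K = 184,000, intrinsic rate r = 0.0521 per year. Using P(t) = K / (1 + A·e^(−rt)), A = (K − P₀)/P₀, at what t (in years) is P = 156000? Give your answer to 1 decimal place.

A = (184000 − 4160)/4160 = 43.23077
156000 = 184000/(1 + 43.23077·e^(−0.0521t)) → 1 + 43.23077·e^(−0.0521t) = 1.17949
e^(−0.0521t) = 0.004152 → t = ln(240.85714)/0.0521 = 5.4842/0.0521

t ≈ 105.3 years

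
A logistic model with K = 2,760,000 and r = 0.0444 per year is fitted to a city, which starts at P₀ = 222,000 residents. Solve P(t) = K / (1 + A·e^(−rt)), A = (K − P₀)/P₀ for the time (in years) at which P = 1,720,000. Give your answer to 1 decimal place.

A = (2760000 − 222000)/222000 = 11.43243
1720000 = 2760000/(1 + 11.43243·e^(−0.0444t)) → 1 + 11.43243·e^(−0.0444t) = 1.60465
e^(−0.0444t) = 0.052889 → t = ln(18.90748)/0.0444 = 2.93956/0.0444

t ≈ 66.2 years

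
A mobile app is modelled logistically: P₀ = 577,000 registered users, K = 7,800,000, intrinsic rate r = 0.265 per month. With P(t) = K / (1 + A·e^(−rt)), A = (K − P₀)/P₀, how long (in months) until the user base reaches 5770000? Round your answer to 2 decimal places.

t ≈ 13.48 months

A = (7800000 − 577000)/577000 = 12.5182
5770000 = 7800000/(1 + 12.5182·e^(−0.265t)) → 1 + 12.5182·e^(−0.265t) = 1.35182
e^(−0.265t) = 0.028105 → t = ln(35.58128)/0.265 = 3.57182/0.265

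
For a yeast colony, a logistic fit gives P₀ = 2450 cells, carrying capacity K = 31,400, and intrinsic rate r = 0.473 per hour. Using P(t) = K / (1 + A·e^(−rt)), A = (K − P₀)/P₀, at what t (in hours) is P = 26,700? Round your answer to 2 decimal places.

t ≈ 8.89 hours

A = (31400 − 2450)/2450 = 11.81633
26700 = 31400/(1 + 11.81633·e^(−0.473t)) → 1 + 11.81633·e^(−0.473t) = 1.17603
e^(−0.473t) = 0.014897 → t = ln(67.12679)/0.473 = 4.20658/0.473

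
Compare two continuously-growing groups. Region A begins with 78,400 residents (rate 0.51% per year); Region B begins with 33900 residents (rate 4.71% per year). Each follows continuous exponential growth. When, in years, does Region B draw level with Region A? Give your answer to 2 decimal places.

78400·e^(0.0051t) = 33900·e^(0.0471t)
78400/33900 = e^((0.0471 − 0.0051)t) → ln(2.31268) = 0.042·t
t = 0.83841 / 0.042

t ≈ 19.96 years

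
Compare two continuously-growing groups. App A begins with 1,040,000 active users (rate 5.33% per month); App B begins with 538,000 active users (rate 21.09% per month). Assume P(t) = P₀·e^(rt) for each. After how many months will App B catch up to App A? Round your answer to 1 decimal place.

t ≈ 4.2 months

1040000·e^(0.0533t) = 538000·e^(0.2109t)
1040000/538000 = e^((0.2109 − 0.0533)t) → ln(1.93309) = 0.1576·t
t = 0.65912 / 0.1576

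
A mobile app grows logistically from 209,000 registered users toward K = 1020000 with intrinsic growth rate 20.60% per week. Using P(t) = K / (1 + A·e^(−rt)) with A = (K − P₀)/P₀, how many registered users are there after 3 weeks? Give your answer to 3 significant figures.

A = (1020000 − 209000)/209000 = 3.88038
P(3) = 1020000 / (1 + 3.88038·e^(−0.206·3)) = 1020000 / (1 + 3.88038·0.539021)
= 1020000 / 3.09161 ≈ 329925.25

≈ 330,000 registered users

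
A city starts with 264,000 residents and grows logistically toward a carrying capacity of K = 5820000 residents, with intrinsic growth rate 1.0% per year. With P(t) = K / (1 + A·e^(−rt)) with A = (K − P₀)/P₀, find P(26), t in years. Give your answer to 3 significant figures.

≈ 338,000 residents

A = (5820000 − 264000)/264000 = 21.04545
P(26) = 5820000 / (1 + 21.04545·e^(−0.01·26)) = 5820000 / (1 + 21.04545·0.771052)
= 5820000 / 17.22713 ≈ 337839.19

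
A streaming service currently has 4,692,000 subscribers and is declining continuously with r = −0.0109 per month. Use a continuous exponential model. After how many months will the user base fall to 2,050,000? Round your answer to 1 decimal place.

2050000 = 4692000 · e^(-0.0109·t)
t = ln(2050000/4692000) / -0.0109 = ln(0.43691) / -0.0109 = -0.82802 / -0.0109

t ≈ 76.0 months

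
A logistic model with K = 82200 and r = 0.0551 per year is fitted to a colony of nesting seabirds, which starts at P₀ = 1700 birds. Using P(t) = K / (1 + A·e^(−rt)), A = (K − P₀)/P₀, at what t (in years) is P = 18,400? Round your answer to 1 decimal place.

A = (82200 − 1700)/1700 = 47.35294
18400 = 82200/(1 + 47.35294·e^(−0.0551t)) → 1 + 47.35294·e^(−0.0551t) = 4.46739
e^(−0.0551t) = 0.073224 → t = ln(13.65665)/0.0551 = 2.61423/0.0551

t ≈ 47.4 years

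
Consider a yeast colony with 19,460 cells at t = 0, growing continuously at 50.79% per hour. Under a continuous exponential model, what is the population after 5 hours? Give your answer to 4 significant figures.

≈ 246,600 cells

P(5) = 19460 · e^(0.5079·5) = 19460 · e^(2.5395)
= 19460 · 12.67333 ≈ 246623.05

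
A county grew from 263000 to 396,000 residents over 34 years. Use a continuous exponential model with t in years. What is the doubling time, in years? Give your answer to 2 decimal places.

doubling time ≈ 57.58 years

r = ln(396000/263000) / 34 = ln(1.5057) / 34 ≈ 0.012037 per year
doubling time = ln 2 / |r| = 0.69315 / 0.012037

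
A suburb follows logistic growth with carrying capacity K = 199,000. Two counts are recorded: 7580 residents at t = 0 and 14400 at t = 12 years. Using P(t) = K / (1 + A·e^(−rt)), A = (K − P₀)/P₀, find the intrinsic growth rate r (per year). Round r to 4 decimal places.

A = (199000 − 7580)/7580 = 25.2533
14400 = 199000/(1 + 25.2533·e^(−r·12)) → e^(−12r) = (13.81944 − 1)/25.2533 = 0.507634
r = −ln(0.507634)/12 = 0.67799/12

r ≈ 0.0565 per year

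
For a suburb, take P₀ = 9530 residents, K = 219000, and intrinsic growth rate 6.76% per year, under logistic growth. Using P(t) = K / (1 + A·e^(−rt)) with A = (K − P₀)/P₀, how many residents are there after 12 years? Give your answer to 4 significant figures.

≈ 20,340 residents

A = (219000 − 9530)/9530 = 21.98006
P(12) = 219000 / (1 + 21.98006·e^(−0.0676·12)) = 219000 / (1 + 21.98006·0.444325)
= 219000 / 10.76628 ≈ 20341.28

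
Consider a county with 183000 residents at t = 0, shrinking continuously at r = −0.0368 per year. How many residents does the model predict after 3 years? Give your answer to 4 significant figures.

P(3) = 183000 · e^(-0.0368·3) = 183000 · e^(-0.1104)
= 183000 · 0.89548 ≈ 163872.08

≈ 163,900 residents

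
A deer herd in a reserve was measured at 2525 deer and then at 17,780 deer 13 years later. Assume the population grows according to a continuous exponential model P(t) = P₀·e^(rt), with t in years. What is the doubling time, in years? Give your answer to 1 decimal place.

r = ln(17780/2525) / 13 = ln(7.04158) / 13 ≈ 0.150141 per year
doubling time = ln 2 / |r| = 0.69315 / 0.150141

doubling time ≈ 4.6 years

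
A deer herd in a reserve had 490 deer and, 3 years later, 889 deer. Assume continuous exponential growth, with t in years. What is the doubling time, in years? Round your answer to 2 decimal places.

r = ln(889/490) / 3 = ln(1.81429) / 3 ≈ 0.198564 per year
doubling time = ln 2 / |r| = 0.69315 / 0.198564

doubling time ≈ 3.49 years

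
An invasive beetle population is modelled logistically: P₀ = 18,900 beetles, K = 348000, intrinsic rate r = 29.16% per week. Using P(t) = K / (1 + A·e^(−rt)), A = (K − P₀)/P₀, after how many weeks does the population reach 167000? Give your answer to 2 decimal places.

t ≈ 9.52 weeks

A = (348000 − 18900)/18900 = 17.4127
167000 = 348000/(1 + 17.4127·e^(−0.2916t)) → 1 + 17.4127·e^(−0.2916t) = 2.08383
e^(−0.2916t) = 0.062244 → t = ln(16.06586)/0.2916 = 2.7767/0.2916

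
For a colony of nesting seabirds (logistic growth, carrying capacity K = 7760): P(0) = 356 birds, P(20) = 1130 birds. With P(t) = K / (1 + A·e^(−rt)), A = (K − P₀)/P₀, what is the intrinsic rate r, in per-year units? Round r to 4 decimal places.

A = (7760 − 356)/356 = 20.79775
1130 = 7760/(1 + 20.79775·e^(−r·20)) → e^(−20r) = (6.86726 − 1)/20.79775 = 0.28211
r = −ln(0.28211)/20 = 1.26546/20

r ≈ 0.0633 per year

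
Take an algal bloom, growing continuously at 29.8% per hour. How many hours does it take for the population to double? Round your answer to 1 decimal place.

doubling time ≈ 2.3 hours

doubling time = ln(2) / |r| = 0.69315 / 0.298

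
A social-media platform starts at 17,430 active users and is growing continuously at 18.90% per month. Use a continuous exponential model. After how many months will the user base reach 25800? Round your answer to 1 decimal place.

25800 = 17430 · e^(0.189·t)
t = ln(25800/17430) / 0.189 = ln(1.48021) / 0.189 = 0.39218 / 0.189

t ≈ 2.1 months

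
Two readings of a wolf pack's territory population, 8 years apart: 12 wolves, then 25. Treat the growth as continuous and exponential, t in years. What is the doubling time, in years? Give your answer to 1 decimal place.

doubling time ≈ 7.6 years

r = ln(25/12) / 8 = ln(2.08333) / 8 ≈ 0.091746 per year
doubling time = ln 2 / |r| = 0.69315 / 0.091746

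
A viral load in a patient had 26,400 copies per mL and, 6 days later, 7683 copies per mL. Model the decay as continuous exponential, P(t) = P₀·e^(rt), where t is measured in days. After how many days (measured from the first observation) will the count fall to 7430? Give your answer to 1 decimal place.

r = ln(7683/26400) / 6 ≈ -0.205726 per day
t = ln(7430/26400) / r = -1.26784 / -0.205726 ≈ 6.163

t ≈ 6.2 days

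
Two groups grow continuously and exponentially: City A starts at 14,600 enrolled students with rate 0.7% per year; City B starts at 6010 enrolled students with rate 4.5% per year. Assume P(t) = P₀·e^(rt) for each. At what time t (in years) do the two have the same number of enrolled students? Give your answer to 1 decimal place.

14600·e^(0.007t) = 6010·e^(0.045t)
14600/6010 = e^((0.045 − 0.007)t) → ln(2.42928) = 0.038·t
t = 0.8876 / 0.038

t ≈ 23.4 years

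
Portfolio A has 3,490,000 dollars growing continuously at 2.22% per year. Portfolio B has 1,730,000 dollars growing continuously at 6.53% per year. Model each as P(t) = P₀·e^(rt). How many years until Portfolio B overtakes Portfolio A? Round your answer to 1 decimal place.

t ≈ 16.3 years

3490000·e^(0.0222t) = 1730000·e^(0.0653t)
3490000/1730000 = e^((0.0653 − 0.0222)t) → ln(2.01734) = 0.0431·t
t = 0.70178 / 0.0431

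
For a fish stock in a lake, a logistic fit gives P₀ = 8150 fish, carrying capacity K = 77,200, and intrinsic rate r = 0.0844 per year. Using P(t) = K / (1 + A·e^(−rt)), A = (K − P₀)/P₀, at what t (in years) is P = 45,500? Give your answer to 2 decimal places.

A = (77200 − 8150)/8150 = 8.47239
45500 = 77200/(1 + 8.47239·e^(−0.0844t)) → 1 + 8.47239·e^(−0.0844t) = 1.6967
e^(−0.0844t) = 0.082232 → t = ln(12.16069)/0.0844 = 2.49821/0.0844

t ≈ 29.60 years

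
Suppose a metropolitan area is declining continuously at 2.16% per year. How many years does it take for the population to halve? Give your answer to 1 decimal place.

half-life ≈ 32.1 years

half-life = ln(2) / |r| = 0.69315 / 0.0216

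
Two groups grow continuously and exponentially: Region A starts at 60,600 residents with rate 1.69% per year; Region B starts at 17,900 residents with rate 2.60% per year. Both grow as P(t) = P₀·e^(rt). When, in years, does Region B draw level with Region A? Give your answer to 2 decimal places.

t ≈ 134.01 years

60600·e^(0.0169t) = 17900·e^(0.026t)
60600/17900 = e^((0.026 − 0.0169)t) → ln(3.38547) = 0.0091·t
t = 1.21949 / 0.0091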